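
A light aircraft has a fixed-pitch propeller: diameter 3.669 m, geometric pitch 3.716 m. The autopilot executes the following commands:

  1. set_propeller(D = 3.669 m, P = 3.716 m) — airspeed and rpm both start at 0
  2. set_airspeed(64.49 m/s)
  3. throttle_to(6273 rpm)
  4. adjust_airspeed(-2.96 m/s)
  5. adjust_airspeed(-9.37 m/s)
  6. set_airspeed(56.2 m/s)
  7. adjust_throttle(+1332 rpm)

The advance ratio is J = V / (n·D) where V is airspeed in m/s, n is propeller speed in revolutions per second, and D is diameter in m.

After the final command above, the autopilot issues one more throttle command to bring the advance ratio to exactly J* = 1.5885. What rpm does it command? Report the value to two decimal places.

set_propeller: D = 3.669 m, P = 3.716 m (p = P/D = 1.012810); state ← (V=0, rpm=0)
set_airspeed(64.49): V ← 64.49 m/s
throttle_to(6273): rpm ← 6273
adjust_airspeed(-2.96): V ← 64.49 -2.96 = 61.53 m/s
adjust_airspeed(-9.37): V ← 61.53 -9.37 = 52.16 m/s
set_airspeed(56.2): V ← 56.2 m/s
adjust_throttle(+1332): rpm ← 6273 +1332 = 7605
final state: V = 56.2 m/s, rpm = 7605 → n = rpm/60 = 126.750000 rev/s
target J* = 1.5885; solve J* = V/(n·D) for n: n = V/(J*·D) = 56.2/(1.5885 × 3.669) = 9.642761 rev/s
rpm = 60·n = 578.565636

rpm = 578.57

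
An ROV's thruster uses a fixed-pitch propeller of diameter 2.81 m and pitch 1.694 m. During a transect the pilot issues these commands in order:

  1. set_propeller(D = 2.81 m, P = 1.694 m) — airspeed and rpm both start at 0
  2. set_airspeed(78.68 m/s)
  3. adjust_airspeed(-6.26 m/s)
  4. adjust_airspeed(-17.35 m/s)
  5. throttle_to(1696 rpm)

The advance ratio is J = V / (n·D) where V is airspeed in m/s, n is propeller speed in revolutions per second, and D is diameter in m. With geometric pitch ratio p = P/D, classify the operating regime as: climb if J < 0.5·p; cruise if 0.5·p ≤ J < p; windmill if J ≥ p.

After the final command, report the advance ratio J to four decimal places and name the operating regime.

set_propeller: D = 2.81 m, P = 1.694 m (p = P/D = 0.602847); state ← (V=0, rpm=0)
set_airspeed(78.68): V ← 78.68 m/s
adjust_airspeed(-6.26): V ← 78.68 -6.26 = 72.42 m/s
adjust_airspeed(-17.35): V ← 72.42 -17.35 = 55.07 m/s
throttle_to(1696): rpm ← 1696
final state: V = 55.07 m/s, rpm = 1696 → n = rpm/60 = 28.266667 rev/s
J = V / (n·D) = 55.07 / (28.266667 × 2.81) = 0.693321
regime bands: climb J<0.3014 | cruise [0.3014, 0.6028) | windmill J≥0.6028
J = 0.6933 → windmill

J = 0.6933, regime = windmill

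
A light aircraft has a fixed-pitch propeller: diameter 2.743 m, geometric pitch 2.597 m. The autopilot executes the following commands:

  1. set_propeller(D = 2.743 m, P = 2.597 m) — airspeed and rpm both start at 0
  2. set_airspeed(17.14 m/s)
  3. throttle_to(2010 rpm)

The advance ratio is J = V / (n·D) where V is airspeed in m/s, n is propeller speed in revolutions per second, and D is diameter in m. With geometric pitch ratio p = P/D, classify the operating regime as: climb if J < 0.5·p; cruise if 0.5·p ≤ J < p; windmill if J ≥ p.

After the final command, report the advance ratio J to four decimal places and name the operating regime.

set_propeller: D = 2.743 m, P = 2.597 m (p = P/D = 0.946774); state ← (V=0, rpm=0)
set_airspeed(17.14): V ← 17.14 m/s
throttle_to(2010): rpm ← 2010
final state: V = 17.14 m/s, rpm = 2010 → n = rpm/60 = 33.500000 rev/s
J = V / (n·D) = 17.14 / (33.500000 × 2.743) = 0.186526
regime bands: climb J<0.4734 | cruise [0.4734, 0.9468) | windmill J≥0.9468
J = 0.1865 → climb

J = 0.1865, regime = climb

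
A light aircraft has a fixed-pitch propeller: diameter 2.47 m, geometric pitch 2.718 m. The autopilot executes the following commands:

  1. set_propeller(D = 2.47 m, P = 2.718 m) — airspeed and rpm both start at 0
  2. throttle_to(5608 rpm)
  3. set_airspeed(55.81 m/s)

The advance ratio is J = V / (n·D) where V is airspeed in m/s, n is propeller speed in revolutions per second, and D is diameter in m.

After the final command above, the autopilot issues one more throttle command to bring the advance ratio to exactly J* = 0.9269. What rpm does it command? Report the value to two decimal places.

set_propeller: D = 2.47 m, P = 2.718 m (p = P/D = 1.100405); state ← (V=0, rpm=0)
throttle_to(5608): rpm ← 5608
set_airspeed(55.81): V ← 55.81 m/s
final state: V = 55.81 m/s, rpm = 5608 → n = rpm/60 = 93.466667 rev/s
target J* = 0.9269; solve J* = V/(n·D) for n: n = V/(J*·D) = 55.81/(0.9269 × 2.47) = 24.377108 rev/s
rpm = 60·n = 1462.626499

rpm = 1462.63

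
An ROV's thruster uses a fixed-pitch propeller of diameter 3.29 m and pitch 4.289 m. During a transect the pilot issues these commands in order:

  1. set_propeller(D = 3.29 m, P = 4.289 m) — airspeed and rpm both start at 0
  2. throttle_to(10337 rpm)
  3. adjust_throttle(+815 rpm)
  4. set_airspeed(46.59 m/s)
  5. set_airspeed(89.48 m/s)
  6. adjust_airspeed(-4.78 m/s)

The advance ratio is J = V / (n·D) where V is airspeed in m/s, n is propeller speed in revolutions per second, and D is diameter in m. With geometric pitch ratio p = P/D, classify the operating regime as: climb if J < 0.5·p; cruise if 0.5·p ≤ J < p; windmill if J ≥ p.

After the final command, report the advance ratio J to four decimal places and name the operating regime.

set_propeller: D = 3.29 m, P = 4.289 m (p = P/D = 1.303647); state ← (V=0, rpm=0)
throttle_to(10337): rpm ← 10337
adjust_throttle(+815): rpm ← 10337 +815 = 11152
set_airspeed(46.59): V ← 46.59 m/s
set_airspeed(89.48): V ← 89.48 m/s
adjust_airspeed(-4.78): V ← 89.48 -4.78 = 84.7 m/s
final state: V = 84.7 m/s, rpm = 11152 → n = rpm/60 = 185.866667 rev/s
J = V / (n·D) = 84.7 / (185.866667 × 3.29) = 0.138512
regime bands: climb J<0.6518 | cruise [0.6518, 1.3036) | windmill J≥1.3036
J = 0.1385 → climb

J = 0.1385, regime = climb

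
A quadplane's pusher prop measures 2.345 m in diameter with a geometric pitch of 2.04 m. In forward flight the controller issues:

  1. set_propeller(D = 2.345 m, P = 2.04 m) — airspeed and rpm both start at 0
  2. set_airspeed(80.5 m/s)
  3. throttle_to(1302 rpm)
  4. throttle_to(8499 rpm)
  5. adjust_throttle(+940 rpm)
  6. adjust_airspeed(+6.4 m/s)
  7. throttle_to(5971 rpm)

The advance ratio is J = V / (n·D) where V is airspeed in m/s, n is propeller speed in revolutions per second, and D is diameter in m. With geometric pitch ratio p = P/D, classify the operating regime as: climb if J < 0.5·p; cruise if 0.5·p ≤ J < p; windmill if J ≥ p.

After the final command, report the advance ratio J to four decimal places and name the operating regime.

set_propeller: D = 2.345 m, P = 2.04 m (p = P/D = 0.869936); state ← (V=0, rpm=0)
set_airspeed(80.5): V ← 80.5 m/s
throttle_to(1302): rpm ← 1302
throttle_to(8499): rpm ← 8499
adjust_throttle(+940): rpm ← 8499 +940 = 9439
adjust_airspeed(+6.4): V ← 80.5 +6.4 = 86.9 m/s
throttle_to(5971): rpm ← 5971
final state: V = 86.9 m/s, rpm = 5971 → n = rpm/60 = 99.516667 rev/s
J = V / (n·D) = 86.9 / (99.516667 × 2.345) = 0.372376
regime bands: climb J<0.4350 | cruise [0.4350, 0.8699) | windmill J≥0.8699
J = 0.3724 → climb

J = 0.3724, regime = climb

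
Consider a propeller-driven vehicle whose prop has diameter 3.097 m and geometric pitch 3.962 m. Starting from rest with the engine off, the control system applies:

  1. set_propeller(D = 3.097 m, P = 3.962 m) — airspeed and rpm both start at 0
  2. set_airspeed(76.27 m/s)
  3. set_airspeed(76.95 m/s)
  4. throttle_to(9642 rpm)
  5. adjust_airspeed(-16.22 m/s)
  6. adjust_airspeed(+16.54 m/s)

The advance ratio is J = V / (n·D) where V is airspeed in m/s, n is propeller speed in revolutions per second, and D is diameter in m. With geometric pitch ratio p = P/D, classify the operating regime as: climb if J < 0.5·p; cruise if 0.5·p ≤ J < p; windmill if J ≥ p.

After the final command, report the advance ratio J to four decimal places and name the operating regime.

set_propeller: D = 3.097 m, P = 3.962 m (p = P/D = 1.279303); state ← (V=0, rpm=0)
set_airspeed(76.27): V ← 76.27 m/s
set_airspeed(76.95): V ← 76.95 m/s
throttle_to(9642): rpm ← 9642
adjust_airspeed(-16.22): V ← 76.95 -16.22 = 60.73 m/s
adjust_airspeed(+16.54): V ← 60.73 +16.54 = 77.27 m/s
final state: V = 77.27 m/s, rpm = 9642 → n = rpm/60 = 160.700000 rev/s
J = V / (n·D) = 77.27 / (160.700000 × 3.097) = 0.155258
regime bands: climb J<0.6397 | cruise [0.6397, 1.2793) | windmill J≥1.2793
J = 0.1553 → climb

J = 0.1553, regime = climb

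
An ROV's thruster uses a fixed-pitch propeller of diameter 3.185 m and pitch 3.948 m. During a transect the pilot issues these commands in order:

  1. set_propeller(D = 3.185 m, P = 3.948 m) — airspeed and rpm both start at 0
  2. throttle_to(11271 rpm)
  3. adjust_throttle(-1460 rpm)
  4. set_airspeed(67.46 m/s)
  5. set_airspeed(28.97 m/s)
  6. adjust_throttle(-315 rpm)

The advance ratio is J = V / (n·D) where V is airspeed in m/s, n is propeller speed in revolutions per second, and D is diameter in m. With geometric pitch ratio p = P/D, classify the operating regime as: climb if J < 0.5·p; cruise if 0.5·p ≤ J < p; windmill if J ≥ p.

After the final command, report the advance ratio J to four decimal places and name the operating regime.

J = 0.0575, regime = climb

set_propeller: D = 3.185 m, P = 3.948 m (p = P/D = 1.239560); state ← (V=0, rpm=0)
throttle_to(11271): rpm ← 11271
adjust_throttle(-1460): rpm ← 11271 -1460 = 9811
set_airspeed(67.46): V ← 67.46 m/s
set_airspeed(28.97): V ← 28.97 m/s
adjust_throttle(-315): rpm ← 9811 -315 = 9496
final state: V = 28.97 m/s, rpm = 9496 → n = rpm/60 = 158.266667 rev/s
J = V / (n·D) = 28.97 / (158.266667 × 3.185) = 0.057471
regime bands: climb J<0.6198 | cruise [0.6198, 1.2396) | windmill J≥1.2396
J = 0.0575 → climb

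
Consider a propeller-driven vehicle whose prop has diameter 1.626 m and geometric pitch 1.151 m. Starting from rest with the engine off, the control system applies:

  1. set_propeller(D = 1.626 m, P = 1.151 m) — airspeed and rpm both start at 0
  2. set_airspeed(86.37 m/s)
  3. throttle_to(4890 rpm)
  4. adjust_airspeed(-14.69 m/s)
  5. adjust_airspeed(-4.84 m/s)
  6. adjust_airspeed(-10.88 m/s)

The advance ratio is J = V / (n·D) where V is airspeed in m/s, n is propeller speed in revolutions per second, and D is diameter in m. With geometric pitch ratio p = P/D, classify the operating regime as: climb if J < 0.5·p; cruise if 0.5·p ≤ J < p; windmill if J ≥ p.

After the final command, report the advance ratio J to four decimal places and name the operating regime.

set_propeller: D = 1.626 m, P = 1.151 m (p = P/D = 0.707872); state ← (V=0, rpm=0)
set_airspeed(86.37): V ← 86.37 m/s
throttle_to(4890): rpm ← 4890
adjust_airspeed(-14.69): V ← 86.37 -14.69 = 71.68 m/s
adjust_airspeed(-4.84): V ← 71.68 -4.84 = 66.84 m/s
adjust_airspeed(-10.88): V ← 66.84 -10.88 = 55.96 m/s
final state: V = 55.96 m/s, rpm = 4890 → n = rpm/60 = 81.500000 rev/s
J = V / (n·D) = 55.96 / (81.500000 × 1.626) = 0.422279
regime bands: climb J<0.3539 | cruise [0.3539, 0.7079) | windmill J≥0.7079
J = 0.4223 → cruise

J = 0.4223, regime = cruise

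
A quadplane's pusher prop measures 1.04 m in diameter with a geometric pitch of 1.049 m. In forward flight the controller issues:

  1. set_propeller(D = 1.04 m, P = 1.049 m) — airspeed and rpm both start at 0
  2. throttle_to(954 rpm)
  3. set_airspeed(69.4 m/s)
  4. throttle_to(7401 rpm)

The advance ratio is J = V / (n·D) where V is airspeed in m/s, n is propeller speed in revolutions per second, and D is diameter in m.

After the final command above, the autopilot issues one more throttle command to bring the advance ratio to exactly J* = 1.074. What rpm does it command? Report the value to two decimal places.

rpm = 3727.98

set_propeller: D = 1.04 m, P = 1.049 m (p = P/D = 1.008654); state ← (V=0, rpm=0)
throttle_to(954): rpm ← 954
set_airspeed(69.4): V ← 69.4 m/s
throttle_to(7401): rpm ← 7401
final state: V = 69.4 m/s, rpm = 7401 → n = rpm/60 = 123.350000 rev/s
target J* = 1.074; solve J* = V/(n·D) for n: n = V/(J*·D) = 69.4/(1.074 × 1.04) = 62.132932 rev/s
rpm = 60·n = 3727.975935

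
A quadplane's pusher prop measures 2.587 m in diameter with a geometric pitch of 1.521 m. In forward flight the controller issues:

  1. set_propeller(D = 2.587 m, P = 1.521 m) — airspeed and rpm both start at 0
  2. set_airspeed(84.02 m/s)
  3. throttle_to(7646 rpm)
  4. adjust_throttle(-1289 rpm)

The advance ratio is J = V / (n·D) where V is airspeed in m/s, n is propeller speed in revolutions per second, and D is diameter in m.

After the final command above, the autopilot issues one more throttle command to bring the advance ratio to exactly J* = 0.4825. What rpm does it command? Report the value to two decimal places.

rpm = 4038.69

set_propeller: D = 2.587 m, P = 1.521 m (p = P/D = 0.587940); state ← (V=0, rpm=0)
set_airspeed(84.02): V ← 84.02 m/s
throttle_to(7646): rpm ← 7646
adjust_throttle(-1289): rpm ← 7646 -1289 = 6357
final state: V = 84.02 m/s, rpm = 6357 → n = rpm/60 = 105.950000 rev/s
target J* = 0.4825; solve J* = V/(n·D) for n: n = V/(J*·D) = 84.02/(0.4825 × 2.587) = 67.311448 rev/s
rpm = 60·n = 4038.686858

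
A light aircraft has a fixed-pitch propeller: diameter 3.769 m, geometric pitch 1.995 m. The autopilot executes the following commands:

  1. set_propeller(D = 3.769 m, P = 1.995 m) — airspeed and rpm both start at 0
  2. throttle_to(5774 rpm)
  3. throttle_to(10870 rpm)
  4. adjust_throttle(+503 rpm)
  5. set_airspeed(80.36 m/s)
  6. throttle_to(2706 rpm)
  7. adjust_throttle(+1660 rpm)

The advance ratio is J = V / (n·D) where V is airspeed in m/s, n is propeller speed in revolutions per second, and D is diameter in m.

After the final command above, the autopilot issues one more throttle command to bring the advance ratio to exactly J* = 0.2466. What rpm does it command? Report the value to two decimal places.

rpm = 5187.67

set_propeller: D = 3.769 m, P = 1.995 m (p = P/D = 0.529318); state ← (V=0, rpm=0)
throttle_to(5774): rpm ← 5774
throttle_to(10870): rpm ← 10870
adjust_throttle(+503): rpm ← 10870 +503 = 11373
set_airspeed(80.36): V ← 80.36 m/s
throttle_to(2706): rpm ← 2706
adjust_throttle(+1660): rpm ← 2706 +1660 = 4366
final state: V = 80.36 m/s, rpm = 4366 → n = rpm/60 = 72.766667 rev/s
target J* = 0.2466; solve J* = V/(n·D) for n: n = V/(J*·D) = 80.36/(0.2466 × 3.769) = 86.461092 rev/s
rpm = 60·n = 5187.665544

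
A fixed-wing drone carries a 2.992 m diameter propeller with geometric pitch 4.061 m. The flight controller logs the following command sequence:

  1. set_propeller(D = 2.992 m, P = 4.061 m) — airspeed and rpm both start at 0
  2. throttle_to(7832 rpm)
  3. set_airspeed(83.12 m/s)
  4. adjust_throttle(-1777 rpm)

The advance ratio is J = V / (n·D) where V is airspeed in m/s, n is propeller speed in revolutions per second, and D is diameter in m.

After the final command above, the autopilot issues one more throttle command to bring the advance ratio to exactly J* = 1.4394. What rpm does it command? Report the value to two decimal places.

set_propeller: D = 2.992 m, P = 4.061 m (p = P/D = 1.357286); state ← (V=0, rpm=0)
throttle_to(7832): rpm ← 7832
set_airspeed(83.12): V ← 83.12 m/s
adjust_throttle(-1777): rpm ← 7832 -1777 = 6055
final state: V = 83.12 m/s, rpm = 6055 → n = rpm/60 = 100.916667 rev/s
target J* = 1.4394; solve J* = V/(n·D) for n: n = V/(J*·D) = 83.12/(1.4394 × 2.992) = 19.300228 rev/s
rpm = 60·n = 1158.013700

rpm = 1158.01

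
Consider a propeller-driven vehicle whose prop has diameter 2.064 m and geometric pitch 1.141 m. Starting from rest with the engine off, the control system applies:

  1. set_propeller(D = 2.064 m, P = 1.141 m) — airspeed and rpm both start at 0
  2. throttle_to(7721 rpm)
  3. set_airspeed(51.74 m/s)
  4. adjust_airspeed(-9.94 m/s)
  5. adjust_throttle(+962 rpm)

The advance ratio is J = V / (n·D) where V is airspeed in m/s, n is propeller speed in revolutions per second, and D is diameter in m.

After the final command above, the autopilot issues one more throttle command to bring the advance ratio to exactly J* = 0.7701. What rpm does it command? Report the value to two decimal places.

set_propeller: D = 2.064 m, P = 1.141 m (p = P/D = 0.552810); state ← (V=0, rpm=0)
throttle_to(7721): rpm ← 7721
set_airspeed(51.74): V ← 51.74 m/s
adjust_airspeed(-9.94): V ← 51.74 -9.94 = 41.8 m/s
adjust_throttle(+962): rpm ← 7721 +962 = 8683
final state: V = 41.8 m/s, rpm = 8683 → n = rpm/60 = 144.716667 rev/s
target J* = 0.7701; solve J* = V/(n·D) for n: n = V/(J*·D) = 41.8/(0.7701 × 2.064) = 26.297803 rev/s
rpm = 60·n = 1577.868172

rpm = 1577.87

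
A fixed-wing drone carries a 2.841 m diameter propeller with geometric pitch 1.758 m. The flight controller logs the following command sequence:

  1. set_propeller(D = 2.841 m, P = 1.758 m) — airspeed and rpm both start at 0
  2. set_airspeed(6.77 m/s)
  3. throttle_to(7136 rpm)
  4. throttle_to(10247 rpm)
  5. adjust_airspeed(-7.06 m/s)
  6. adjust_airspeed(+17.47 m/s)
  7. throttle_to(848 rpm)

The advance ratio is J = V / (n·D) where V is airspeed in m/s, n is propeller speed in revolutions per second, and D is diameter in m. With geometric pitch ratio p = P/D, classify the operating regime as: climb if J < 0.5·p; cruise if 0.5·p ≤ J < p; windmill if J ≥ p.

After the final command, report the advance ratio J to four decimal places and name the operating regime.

set_propeller: D = 2.841 m, P = 1.758 m (p = P/D = 0.618796); state ← (V=0, rpm=0)
set_airspeed(6.77): V ← 6.77 m/s
throttle_to(7136): rpm ← 7136
throttle_to(10247): rpm ← 10247
adjust_airspeed(-7.06): V ← 6.77 -7.06 = -0.29 m/s
adjust_airspeed(+17.47): V ← -0.29 +17.47 = 17.18 m/s
throttle_to(848): rpm ← 848
final state: V = 17.18 m/s, rpm = 848 → n = rpm/60 = 14.133333 rev/s
J = V / (n·D) = 17.18 / (14.133333 × 2.841) = 0.427866
regime bands: climb J<0.3094 | cruise [0.3094, 0.6188) | windmill J≥0.6188
J = 0.4279 → cruise

J = 0.4279, regime = cruise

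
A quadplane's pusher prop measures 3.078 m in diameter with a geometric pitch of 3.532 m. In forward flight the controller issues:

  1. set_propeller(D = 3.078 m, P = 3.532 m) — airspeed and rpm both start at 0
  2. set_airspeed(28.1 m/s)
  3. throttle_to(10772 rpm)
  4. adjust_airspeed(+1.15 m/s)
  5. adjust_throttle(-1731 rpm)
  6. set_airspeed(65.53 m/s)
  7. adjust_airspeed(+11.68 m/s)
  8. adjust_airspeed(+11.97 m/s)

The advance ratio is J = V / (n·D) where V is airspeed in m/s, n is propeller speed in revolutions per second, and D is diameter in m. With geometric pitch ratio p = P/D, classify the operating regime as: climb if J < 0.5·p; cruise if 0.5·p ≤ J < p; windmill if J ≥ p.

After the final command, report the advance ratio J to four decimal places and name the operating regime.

J = 0.1923, regime = climb

set_propeller: D = 3.078 m, P = 3.532 m (p = P/D = 1.147498); state ← (V=0, rpm=0)
set_airspeed(28.1): V ← 28.1 m/s
throttle_to(10772): rpm ← 10772
adjust_airspeed(+1.15): V ← 28.1 +1.15 = 29.25 m/s
adjust_throttle(-1731): rpm ← 10772 -1731 = 9041
set_airspeed(65.53): V ← 65.53 m/s
adjust_airspeed(+11.68): V ← 65.53 +11.68 = 77.21 m/s
adjust_airspeed(+11.97): V ← 77.21 +11.97 = 89.18 m/s
final state: V = 89.18 m/s, rpm = 9041 → n = rpm/60 = 150.683333 rev/s
J = V / (n·D) = 89.18 / (150.683333 × 3.078) = 0.192280
regime bands: climb J<0.5737 | cruise [0.5737, 1.1475) | windmill J≥1.1475
J = 0.1923 → climb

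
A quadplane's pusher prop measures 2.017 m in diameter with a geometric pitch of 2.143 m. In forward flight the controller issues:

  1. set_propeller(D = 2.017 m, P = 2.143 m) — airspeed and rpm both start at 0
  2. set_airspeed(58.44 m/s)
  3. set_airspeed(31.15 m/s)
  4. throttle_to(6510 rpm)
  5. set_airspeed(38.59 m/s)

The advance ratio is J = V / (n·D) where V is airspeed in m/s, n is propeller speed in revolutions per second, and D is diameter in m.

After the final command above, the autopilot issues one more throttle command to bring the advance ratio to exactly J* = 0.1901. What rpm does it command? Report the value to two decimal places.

set_propeller: D = 2.017 m, P = 2.143 m (p = P/D = 1.062469); state ← (V=0, rpm=0)
set_airspeed(58.44): V ← 58.44 m/s
set_airspeed(31.15): V ← 31.15 m/s
throttle_to(6510): rpm ← 6510
set_airspeed(38.59): V ← 38.59 m/s
final state: V = 38.59 m/s, rpm = 6510 → n = rpm/60 = 108.500000 rev/s
target J* = 0.1901; solve J* = V/(n·D) for n: n = V/(J*·D) = 38.59/(0.1901 × 2.017) = 100.643739 rev/s
rpm = 60·n = 6038.624350

rpm = 6038.62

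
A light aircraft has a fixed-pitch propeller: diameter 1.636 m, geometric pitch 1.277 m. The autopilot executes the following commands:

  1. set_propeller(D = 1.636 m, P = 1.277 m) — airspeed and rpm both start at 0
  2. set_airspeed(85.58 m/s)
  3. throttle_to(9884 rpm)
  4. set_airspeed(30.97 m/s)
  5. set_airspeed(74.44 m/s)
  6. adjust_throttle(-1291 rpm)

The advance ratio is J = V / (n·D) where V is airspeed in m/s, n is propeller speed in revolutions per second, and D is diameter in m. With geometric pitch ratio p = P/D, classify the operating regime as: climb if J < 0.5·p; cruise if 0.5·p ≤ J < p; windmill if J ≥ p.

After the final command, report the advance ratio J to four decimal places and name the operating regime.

J = 0.3177, regime = climb

set_propeller: D = 1.636 m, P = 1.277 m (p = P/D = 0.780562); state ← (V=0, rpm=0)
set_airspeed(85.58): V ← 85.58 m/s
throttle_to(9884): rpm ← 9884
set_airspeed(30.97): V ← 30.97 m/s
set_airspeed(74.44): V ← 74.44 m/s
adjust_throttle(-1291): rpm ← 9884 -1291 = 8593
final state: V = 74.44 m/s, rpm = 8593 → n = rpm/60 = 143.216667 rev/s
J = V / (n·D) = 74.44 / (143.216667 × 1.636) = 0.317709
regime bands: climb J<0.3903 | cruise [0.3903, 0.7806) | windmill J≥0.7806
J = 0.3177 → climb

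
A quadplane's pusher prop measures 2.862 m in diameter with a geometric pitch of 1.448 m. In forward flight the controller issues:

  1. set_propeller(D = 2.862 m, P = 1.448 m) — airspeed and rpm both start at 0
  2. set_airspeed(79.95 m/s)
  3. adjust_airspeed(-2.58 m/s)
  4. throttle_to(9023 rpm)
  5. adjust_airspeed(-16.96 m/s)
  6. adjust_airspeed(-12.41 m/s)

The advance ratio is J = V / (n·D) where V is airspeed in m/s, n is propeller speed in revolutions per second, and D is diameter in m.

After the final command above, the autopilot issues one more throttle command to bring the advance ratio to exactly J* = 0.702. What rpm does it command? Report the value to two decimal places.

rpm = 1433.46

set_propeller: D = 2.862 m, P = 1.448 m (p = P/D = 0.505940); state ← (V=0, rpm=0)
set_airspeed(79.95): V ← 79.95 m/s
adjust_airspeed(-2.58): V ← 79.95 -2.58 = 77.37 m/s
throttle_to(9023): rpm ← 9023
adjust_airspeed(-16.96): V ← 77.37 -16.96 = 60.41 m/s
adjust_airspeed(-12.41): V ← 60.41 -12.41 = 48 m/s
final state: V = 48 m/s, rpm = 9023 → n = rpm/60 = 150.383333 rev/s
target J* = 0.702; solve J* = V/(n·D) for n: n = V/(J*·D) = 48/(0.702 × 2.862) = 23.891009 rev/s
rpm = 60·n = 1433.460553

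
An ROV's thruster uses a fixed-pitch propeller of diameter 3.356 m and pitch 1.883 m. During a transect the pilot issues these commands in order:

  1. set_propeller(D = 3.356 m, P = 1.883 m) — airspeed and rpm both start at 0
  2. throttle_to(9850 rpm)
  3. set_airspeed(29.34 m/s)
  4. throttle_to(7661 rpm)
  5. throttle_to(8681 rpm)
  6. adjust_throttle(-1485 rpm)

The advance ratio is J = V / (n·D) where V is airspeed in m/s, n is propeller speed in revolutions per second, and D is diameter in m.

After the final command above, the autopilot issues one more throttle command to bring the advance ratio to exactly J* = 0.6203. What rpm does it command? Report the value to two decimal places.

set_propeller: D = 3.356 m, P = 1.883 m (p = P/D = 0.561085); state ← (V=0, rpm=0)
throttle_to(9850): rpm ← 9850
set_airspeed(29.34): V ← 29.34 m/s
throttle_to(7661): rpm ← 7661
throttle_to(8681): rpm ← 8681
adjust_throttle(-1485): rpm ← 8681 -1485 = 7196
final state: V = 29.34 m/s, rpm = 7196 → n = rpm/60 = 119.933333 rev/s
target J* = 0.6203; solve J* = V/(n·D) for n: n = V/(J*·D) = 29.34/(0.6203 × 3.356) = 14.094068 rev/s
rpm = 60·n = 845.644107

rpm = 845.64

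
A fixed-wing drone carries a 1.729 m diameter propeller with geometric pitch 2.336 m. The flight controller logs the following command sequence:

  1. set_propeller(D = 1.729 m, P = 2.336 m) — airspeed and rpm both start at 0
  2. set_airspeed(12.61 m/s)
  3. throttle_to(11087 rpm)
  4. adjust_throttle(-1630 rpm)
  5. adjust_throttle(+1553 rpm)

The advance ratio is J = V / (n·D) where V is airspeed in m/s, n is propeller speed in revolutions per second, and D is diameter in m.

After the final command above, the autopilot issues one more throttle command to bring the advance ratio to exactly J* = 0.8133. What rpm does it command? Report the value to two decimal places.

set_propeller: D = 1.729 m, P = 2.336 m (p = P/D = 1.351070); state ← (V=0, rpm=0)
set_airspeed(12.61): V ← 12.61 m/s
throttle_to(11087): rpm ← 11087
adjust_throttle(-1630): rpm ← 11087 -1630 = 9457
adjust_throttle(+1553): rpm ← 9457 +1553 = 11010
final state: V = 12.61 m/s, rpm = 11010 → n = rpm/60 = 183.500000 rev/s
target J* = 0.8133; solve J* = V/(n·D) for n: n = V/(J*·D) = 12.61/(0.8133 × 1.729) = 8.967457 rev/s
rpm = 60·n = 538.047442

rpm = 538.05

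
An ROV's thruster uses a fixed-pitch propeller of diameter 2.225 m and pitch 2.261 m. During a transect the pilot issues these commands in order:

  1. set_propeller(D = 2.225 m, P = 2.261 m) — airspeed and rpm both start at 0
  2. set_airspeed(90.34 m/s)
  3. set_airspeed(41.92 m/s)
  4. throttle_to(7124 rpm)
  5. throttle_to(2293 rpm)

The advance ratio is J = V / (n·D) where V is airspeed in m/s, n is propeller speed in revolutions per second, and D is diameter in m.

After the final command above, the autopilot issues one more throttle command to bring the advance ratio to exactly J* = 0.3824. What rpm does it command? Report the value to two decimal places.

set_propeller: D = 2.225 m, P = 2.261 m (p = P/D = 1.016180); state ← (V=0, rpm=0)
set_airspeed(90.34): V ← 90.34 m/s
set_airspeed(41.92): V ← 41.92 m/s
throttle_to(7124): rpm ← 7124
throttle_to(2293): rpm ← 2293
final state: V = 41.92 m/s, rpm = 2293 → n = rpm/60 = 38.216667 rev/s
target J* = 0.3824; solve J* = V/(n·D) for n: n = V/(J*·D) = 41.92/(0.3824 × 2.225) = 49.268958 rev/s
rpm = 60·n = 2956.137464

rpm = 2956.14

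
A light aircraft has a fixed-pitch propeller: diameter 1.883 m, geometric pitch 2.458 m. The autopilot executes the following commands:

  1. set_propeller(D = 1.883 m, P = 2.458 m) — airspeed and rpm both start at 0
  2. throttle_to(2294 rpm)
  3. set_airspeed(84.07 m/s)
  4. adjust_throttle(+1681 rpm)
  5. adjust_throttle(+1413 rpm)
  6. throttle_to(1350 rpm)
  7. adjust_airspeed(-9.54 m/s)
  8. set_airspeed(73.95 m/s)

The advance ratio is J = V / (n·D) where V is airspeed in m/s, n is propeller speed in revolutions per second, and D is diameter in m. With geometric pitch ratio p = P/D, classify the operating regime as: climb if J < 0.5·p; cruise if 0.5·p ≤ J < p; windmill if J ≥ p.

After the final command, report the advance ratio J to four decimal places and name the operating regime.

set_propeller: D = 1.883 m, P = 2.458 m (p = P/D = 1.305364); state ← (V=0, rpm=0)
throttle_to(2294): rpm ← 2294
set_airspeed(84.07): V ← 84.07 m/s
adjust_throttle(+1681): rpm ← 2294 +1681 = 3975
adjust_throttle(+1413): rpm ← 3975 +1413 = 5388
throttle_to(1350): rpm ← 1350
adjust_airspeed(-9.54): V ← 84.07 -9.54 = 74.53 m/s
set_airspeed(73.95): V ← 73.95 m/s
final state: V = 73.95 m/s, rpm = 1350 → n = rpm/60 = 22.500000 rev/s
J = V / (n·D) = 73.95 / (22.500000 × 1.883) = 1.745442
regime bands: climb J<0.6527 | cruise [0.6527, 1.3054) | windmill J≥1.3054
J = 1.7454 → windmill

J = 1.7454, regime = windmill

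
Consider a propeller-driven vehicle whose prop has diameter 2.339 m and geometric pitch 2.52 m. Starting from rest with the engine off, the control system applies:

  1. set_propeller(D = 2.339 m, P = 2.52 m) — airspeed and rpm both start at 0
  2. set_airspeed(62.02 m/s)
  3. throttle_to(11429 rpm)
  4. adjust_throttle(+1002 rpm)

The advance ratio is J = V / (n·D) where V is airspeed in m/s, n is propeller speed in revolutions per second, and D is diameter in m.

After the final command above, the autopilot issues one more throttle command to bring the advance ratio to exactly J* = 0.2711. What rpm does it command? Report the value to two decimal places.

set_propeller: D = 2.339 m, P = 2.52 m (p = P/D = 1.077383); state ← (V=0, rpm=0)
set_airspeed(62.02): V ← 62.02 m/s
throttle_to(11429): rpm ← 11429
adjust_throttle(+1002): rpm ← 11429 +1002 = 12431
final state: V = 62.02 m/s, rpm = 12431 → n = rpm/60 = 207.183333 rev/s
target J* = 0.2711; solve J* = V/(n·D) for n: n = V/(J*·D) = 62.02/(0.2711 × 2.339) = 97.807469 rev/s
rpm = 60·n = 5868.448165

rpm = 5868.45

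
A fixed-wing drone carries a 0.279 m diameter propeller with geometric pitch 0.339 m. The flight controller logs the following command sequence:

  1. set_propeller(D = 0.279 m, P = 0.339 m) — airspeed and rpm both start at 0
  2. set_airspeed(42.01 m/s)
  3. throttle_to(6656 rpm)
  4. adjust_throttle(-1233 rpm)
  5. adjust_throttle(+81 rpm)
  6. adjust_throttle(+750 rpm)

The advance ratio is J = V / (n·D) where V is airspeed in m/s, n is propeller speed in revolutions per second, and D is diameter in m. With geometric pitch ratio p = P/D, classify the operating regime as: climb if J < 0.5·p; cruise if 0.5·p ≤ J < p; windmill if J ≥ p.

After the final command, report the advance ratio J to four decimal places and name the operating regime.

J = 1.4446, regime = windmill

set_propeller: D = 0.279 m, P = 0.339 m (p = P/D = 1.215054); state ← (V=0, rpm=0)
set_airspeed(42.01): V ← 42.01 m/s
throttle_to(6656): rpm ← 6656
adjust_throttle(-1233): rpm ← 6656 -1233 = 5423
adjust_throttle(+81): rpm ← 5423 +81 = 5504
adjust_throttle(+750): rpm ← 5504 +750 = 6254
final state: V = 42.01 m/s, rpm = 6254 → n = rpm/60 = 104.233333 rev/s
J = V / (n·D) = 42.01 / (104.233333 × 0.279) = 1.444581
regime bands: climb J<0.6075 | cruise [0.6075, 1.2151) | windmill J≥1.2151
J = 1.4446 → windmill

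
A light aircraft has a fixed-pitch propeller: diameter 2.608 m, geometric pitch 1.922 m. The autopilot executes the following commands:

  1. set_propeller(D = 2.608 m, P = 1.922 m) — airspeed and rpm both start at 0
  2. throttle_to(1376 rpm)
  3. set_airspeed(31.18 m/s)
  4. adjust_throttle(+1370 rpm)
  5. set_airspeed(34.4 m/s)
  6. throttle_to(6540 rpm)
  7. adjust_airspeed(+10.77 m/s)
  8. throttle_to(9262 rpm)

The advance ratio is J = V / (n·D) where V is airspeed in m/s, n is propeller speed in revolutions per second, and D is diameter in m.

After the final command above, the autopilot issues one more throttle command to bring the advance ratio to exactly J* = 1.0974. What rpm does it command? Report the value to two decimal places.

set_propeller: D = 2.608 m, P = 1.922 m (p = P/D = 0.736963); state ← (V=0, rpm=0)
throttle_to(1376): rpm ← 1376
set_airspeed(31.18): V ← 31.18 m/s
adjust_throttle(+1370): rpm ← 1376 +1370 = 2746
set_airspeed(34.4): V ← 34.4 m/s
throttle_to(6540): rpm ← 6540
adjust_airspeed(+10.77): V ← 34.4 +10.77 = 45.17 m/s
throttle_to(9262): rpm ← 9262
final state: V = 45.17 m/s, rpm = 9262 → n = rpm/60 = 154.366667 rev/s
target J* = 1.0974; solve J* = V/(n·D) for n: n = V/(J*·D) = 45.17/(1.0974 × 2.608) = 15.782564 rev/s
rpm = 60·n = 946.953815

rpm = 946.95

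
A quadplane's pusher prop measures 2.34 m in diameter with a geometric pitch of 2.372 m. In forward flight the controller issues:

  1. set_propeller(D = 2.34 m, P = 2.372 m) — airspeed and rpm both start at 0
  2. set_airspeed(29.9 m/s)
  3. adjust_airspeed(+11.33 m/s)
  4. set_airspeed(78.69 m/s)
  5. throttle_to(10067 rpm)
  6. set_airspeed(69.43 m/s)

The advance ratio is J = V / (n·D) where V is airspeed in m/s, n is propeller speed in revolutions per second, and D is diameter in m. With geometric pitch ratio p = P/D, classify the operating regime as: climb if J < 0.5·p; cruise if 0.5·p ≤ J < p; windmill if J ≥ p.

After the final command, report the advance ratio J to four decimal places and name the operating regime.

J = 0.1768, regime = climb

set_propeller: D = 2.34 m, P = 2.372 m (p = P/D = 1.013675); state ← (V=0, rpm=0)
set_airspeed(29.9): V ← 29.9 m/s
adjust_airspeed(+11.33): V ← 29.9 +11.33 = 41.23 m/s
set_airspeed(78.69): V ← 78.69 m/s
throttle_to(10067): rpm ← 10067
set_airspeed(69.43): V ← 69.43 m/s
final state: V = 69.43 m/s, rpm = 10067 → n = rpm/60 = 167.783333 rev/s
J = V / (n·D) = 69.43 / (167.783333 × 2.34) = 0.176841
regime bands: climb J<0.5068 | cruise [0.5068, 1.0137) | windmill J≥1.0137
J = 0.1768 → climb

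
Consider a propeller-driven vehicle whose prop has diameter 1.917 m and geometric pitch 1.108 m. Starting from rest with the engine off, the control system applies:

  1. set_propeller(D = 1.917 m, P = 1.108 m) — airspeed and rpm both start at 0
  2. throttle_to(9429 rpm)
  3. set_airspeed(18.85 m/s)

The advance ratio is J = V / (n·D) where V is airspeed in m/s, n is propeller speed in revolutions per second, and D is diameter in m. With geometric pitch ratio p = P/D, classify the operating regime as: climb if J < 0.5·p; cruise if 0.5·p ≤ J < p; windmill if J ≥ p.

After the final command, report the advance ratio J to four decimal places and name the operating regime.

J = 0.0626, regime = climb

set_propeller: D = 1.917 m, P = 1.108 m (p = P/D = 0.577986); state ← (V=0, rpm=0)
throttle_to(9429): rpm ← 9429
set_airspeed(18.85): V ← 18.85 m/s
final state: V = 18.85 m/s, rpm = 9429 → n = rpm/60 = 157.150000 rev/s
J = V / (n·D) = 18.85 / (157.150000 × 1.917) = 0.062571
regime bands: climb J<0.2890 | cruise [0.2890, 0.5780) | windmill J≥0.5780
J = 0.0626 → climb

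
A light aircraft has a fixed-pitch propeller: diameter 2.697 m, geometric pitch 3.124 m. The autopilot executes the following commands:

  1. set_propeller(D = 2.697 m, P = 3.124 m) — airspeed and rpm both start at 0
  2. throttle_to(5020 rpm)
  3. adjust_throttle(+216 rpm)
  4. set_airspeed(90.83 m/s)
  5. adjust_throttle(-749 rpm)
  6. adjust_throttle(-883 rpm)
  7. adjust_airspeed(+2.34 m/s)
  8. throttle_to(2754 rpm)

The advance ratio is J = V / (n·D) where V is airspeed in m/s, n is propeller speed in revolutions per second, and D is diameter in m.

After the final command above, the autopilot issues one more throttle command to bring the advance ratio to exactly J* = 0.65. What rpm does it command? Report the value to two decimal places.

rpm = 3188.84

set_propeller: D = 2.697 m, P = 3.124 m (p = P/D = 1.158324); state ← (V=0, rpm=0)
throttle_to(5020): rpm ← 5020
adjust_throttle(+216): rpm ← 5020 +216 = 5236
set_airspeed(90.83): V ← 90.83 m/s
adjust_throttle(-749): rpm ← 5236 -749 = 4487
adjust_throttle(-883): rpm ← 4487 -883 = 3604
adjust_airspeed(+2.34): V ← 90.83 +2.34 = 93.17 m/s
throttle_to(2754): rpm ← 2754
final state: V = 93.17 m/s, rpm = 2754 → n = rpm/60 = 45.900000 rev/s
target J* = 0.65; solve J* = V/(n·D) for n: n = V/(J*·D) = 93.17/(0.65 × 2.697) = 53.147372 rev/s
rpm = 60·n = 3188.842303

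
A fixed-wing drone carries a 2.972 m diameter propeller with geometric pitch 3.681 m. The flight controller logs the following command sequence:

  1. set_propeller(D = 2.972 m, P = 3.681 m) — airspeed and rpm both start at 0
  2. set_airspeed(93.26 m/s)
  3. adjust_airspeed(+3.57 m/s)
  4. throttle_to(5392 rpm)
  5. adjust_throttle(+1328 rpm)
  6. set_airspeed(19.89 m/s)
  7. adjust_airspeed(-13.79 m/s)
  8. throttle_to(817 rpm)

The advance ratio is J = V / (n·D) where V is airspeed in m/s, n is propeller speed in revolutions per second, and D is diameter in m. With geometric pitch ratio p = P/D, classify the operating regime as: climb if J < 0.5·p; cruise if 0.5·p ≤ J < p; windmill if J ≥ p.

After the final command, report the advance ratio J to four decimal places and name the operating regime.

set_propeller: D = 2.972 m, P = 3.681 m (p = P/D = 1.238560); state ← (V=0, rpm=0)
set_airspeed(93.26): V ← 93.26 m/s
adjust_airspeed(+3.57): V ← 93.26 +3.57 = 96.83 m/s
throttle_to(5392): rpm ← 5392
adjust_throttle(+1328): rpm ← 5392 +1328 = 6720
set_airspeed(19.89): V ← 19.89 m/s
adjust_airspeed(-13.79): V ← 19.89 -13.79 = 6.1 m/s
throttle_to(817): rpm ← 817
final state: V = 6.1 m/s, rpm = 817 → n = rpm/60 = 13.616667 rev/s
J = V / (n·D) = 6.1 / (13.616667 × 2.972) = 0.150734
regime bands: climb J<0.6193 | cruise [0.6193, 1.2386) | windmill J≥1.2386
J = 0.1507 → climb

J = 0.1507, regime = climb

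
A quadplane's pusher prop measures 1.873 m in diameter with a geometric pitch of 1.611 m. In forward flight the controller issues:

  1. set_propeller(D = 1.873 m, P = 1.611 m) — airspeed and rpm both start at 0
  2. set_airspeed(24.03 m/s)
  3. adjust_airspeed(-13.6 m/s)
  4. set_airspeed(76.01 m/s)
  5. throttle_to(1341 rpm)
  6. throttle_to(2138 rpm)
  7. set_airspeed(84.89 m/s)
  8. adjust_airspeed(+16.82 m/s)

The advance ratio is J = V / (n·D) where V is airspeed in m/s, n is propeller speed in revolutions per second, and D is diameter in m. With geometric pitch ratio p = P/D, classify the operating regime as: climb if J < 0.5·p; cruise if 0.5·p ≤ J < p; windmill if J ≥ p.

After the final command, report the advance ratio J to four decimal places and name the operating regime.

set_propeller: D = 1.873 m, P = 1.611 m (p = P/D = 0.860117); state ← (V=0, rpm=0)
set_airspeed(24.03): V ← 24.03 m/s
adjust_airspeed(-13.6): V ← 24.03 -13.6 = 10.43 m/s
set_airspeed(76.01): V ← 76.01 m/s
throttle_to(1341): rpm ← 1341
throttle_to(2138): rpm ← 2138
set_airspeed(84.89): V ← 84.89 m/s
adjust_airspeed(+16.82): V ← 84.89 +16.82 = 101.71 m/s
final state: V = 101.71 m/s, rpm = 2138 → n = rpm/60 = 35.633333 rev/s
J = V / (n·D) = 101.71 / (35.633333 × 1.873) = 1.523945
regime bands: climb J<0.4301 | cruise [0.4301, 0.8601) | windmill J≥0.8601
J = 1.5239 → windmill

J = 1.5239, regime = windmill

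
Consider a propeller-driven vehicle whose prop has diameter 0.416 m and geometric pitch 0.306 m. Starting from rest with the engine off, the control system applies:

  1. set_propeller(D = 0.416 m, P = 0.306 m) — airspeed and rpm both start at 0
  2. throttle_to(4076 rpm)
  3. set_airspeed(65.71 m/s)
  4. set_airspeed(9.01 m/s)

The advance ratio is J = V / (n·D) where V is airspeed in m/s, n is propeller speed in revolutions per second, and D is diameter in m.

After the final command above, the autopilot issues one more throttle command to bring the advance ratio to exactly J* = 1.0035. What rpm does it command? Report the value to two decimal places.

set_propeller: D = 0.416 m, P = 0.306 m (p = P/D = 0.735577); state ← (V=0, rpm=0)
throttle_to(4076): rpm ← 4076
set_airspeed(65.71): V ← 65.71 m/s
set_airspeed(9.01): V ← 9.01 m/s
final state: V = 9.01 m/s, rpm = 4076 → n = rpm/60 = 67.933333 rev/s
target J* = 1.0035; solve J* = V/(n·D) for n: n = V/(J*·D) = 9.01/(1.0035 × 0.416) = 21.583113 rev/s
rpm = 60·n = 1294.986777

rpm = 1294.99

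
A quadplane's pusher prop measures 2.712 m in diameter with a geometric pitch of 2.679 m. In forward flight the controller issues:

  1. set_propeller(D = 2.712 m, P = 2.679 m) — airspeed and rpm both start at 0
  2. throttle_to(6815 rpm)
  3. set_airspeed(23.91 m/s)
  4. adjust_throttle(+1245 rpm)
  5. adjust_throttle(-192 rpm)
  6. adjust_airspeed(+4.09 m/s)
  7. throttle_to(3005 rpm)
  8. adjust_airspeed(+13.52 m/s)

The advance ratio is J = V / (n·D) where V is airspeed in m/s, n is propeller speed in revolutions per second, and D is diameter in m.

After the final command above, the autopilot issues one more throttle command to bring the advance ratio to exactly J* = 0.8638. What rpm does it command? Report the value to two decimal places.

rpm = 1063.42

set_propeller: D = 2.712 m, P = 2.679 m (p = P/D = 0.987832); state ← (V=0, rpm=0)
throttle_to(6815): rpm ← 6815
set_airspeed(23.91): V ← 23.91 m/s
adjust_throttle(+1245): rpm ← 6815 +1245 = 8060
adjust_throttle(-192): rpm ← 8060 -192 = 7868
adjust_airspeed(+4.09): V ← 23.91 +4.09 = 28 m/s
throttle_to(3005): rpm ← 3005
adjust_airspeed(+13.52): V ← 28 +13.52 = 41.52 m/s
final state: V = 41.52 m/s, rpm = 3005 → n = rpm/60 = 50.083333 rev/s
target J* = 0.8638; solve J* = V/(n·D) for n: n = V/(J*·D) = 41.52/(0.8638 × 2.712) = 17.723703 rev/s
rpm = 60·n = 1063.422170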